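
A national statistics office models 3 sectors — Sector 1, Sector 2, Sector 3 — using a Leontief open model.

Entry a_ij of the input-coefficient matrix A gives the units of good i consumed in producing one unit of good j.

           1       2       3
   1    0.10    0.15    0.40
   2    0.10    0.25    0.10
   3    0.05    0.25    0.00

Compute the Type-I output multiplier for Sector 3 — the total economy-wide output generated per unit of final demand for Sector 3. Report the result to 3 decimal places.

m_3 = 1.806

I − A =
  [   0.90    -0.15    -0.40]
  [  -0.10     0.75    -0.10]
  [  -0.05    -0.25     1.00]
Cofactors of I−A, C_ij = (−1)^(i+j)·(minor ij) (rows/columns in the sector order above):
  C_11 = (0.75)(1.00) − (-0.10)(-0.25) = 0.7250
  C_12 = −[(-0.10)(1.00) − (-0.10)(-0.05)] = 0.1050
  C_13 = (-0.10)(-0.25) − (0.75)(-0.05) = 0.0625
  C_21 = −[(-0.15)(1.00) − (-0.40)(-0.25)] = 0.2500
  C_22 = (0.90)(1.00) − (-0.40)(-0.05) = 0.8800
  C_23 = −[(0.90)(-0.25) − (-0.15)(-0.05)] = 0.2325
  C_31 = (-0.15)(-0.10) − (-0.40)(0.75) = 0.3150
  C_32 = −[(0.90)(-0.10) − (-0.40)(-0.10)] = 0.1300
  C_33 = (0.90)(0.75) − (-0.15)(-0.10) = 0.6600
det(I−A) = Σ_j (I−A)_1j·C_1j = (0.90)(0.7250) + (-0.15)(0.1050) + (-0.40)(0.0625) = 0.61175
adj(I−A) = Cᵀ =
  [ 0.7250   0.2500   0.3150]
  [ 0.1050   0.8800   0.1300]
  [ 0.0625   0.2325   0.6600]
(I − A)⁻¹ = adj(I−A) / det(I−A) ≈
  [   1.1851     0.4087     0.5149]
  [   0.1716     1.4385     0.2125]
  [   0.1022     0.3801     1.0789]
The output multiplier for sector j is the column-j sum of the Leontief inverse (I − A)⁻¹ = adj(I−A) / det(I−A).
Column 3 of adj(I−A): (0.3150, 0.1300, 0.6600); det(I−A) = 0.61175.
m_3 = (0.3150 + 0.1300 + 0.6600) / 0.61175 = 1.105 / 0.61175 ≈ 1.806.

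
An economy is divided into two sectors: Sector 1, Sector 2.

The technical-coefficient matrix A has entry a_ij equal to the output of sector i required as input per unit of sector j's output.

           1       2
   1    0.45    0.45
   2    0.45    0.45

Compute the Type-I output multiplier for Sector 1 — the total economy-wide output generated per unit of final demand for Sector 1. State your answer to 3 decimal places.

m_1 = 10.000

I − A =
  [   0.55    -0.45]
  [  -0.45     0.55]
det(I−A) = (0.55)(0.55) − (-0.45)(-0.45) = 0.1000
adj(I−A) = [[0.55, 0.45], [0.45, 0.55]]
(I − A)⁻¹ = adj(I−A) / det(I−A) ≈
  [   5.5000     4.5000]
  [   4.5000     5.5000]
The output multiplier for sector j is the column-j sum of the Leontief inverse (I − A)⁻¹ = adj(I−A) / det(I−A).
Column 1 of adj(I−A): (0.55, 0.45); det(I−A) = 0.1000.
m_1 = (0.55 + 0.45) / 0.1000 = 1.00 / 0.1000 = 10.000.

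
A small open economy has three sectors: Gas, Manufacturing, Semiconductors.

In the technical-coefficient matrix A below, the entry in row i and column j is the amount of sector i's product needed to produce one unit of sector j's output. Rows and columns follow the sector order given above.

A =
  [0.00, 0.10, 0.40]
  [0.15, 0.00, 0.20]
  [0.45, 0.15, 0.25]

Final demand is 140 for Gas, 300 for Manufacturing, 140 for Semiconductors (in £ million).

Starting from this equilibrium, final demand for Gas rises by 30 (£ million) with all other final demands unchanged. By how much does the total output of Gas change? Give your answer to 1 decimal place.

Δx_1 = 42.3

I − A =
  [   1.00    -0.10    -0.40]
  [  -0.15     1.00    -0.20]
  [  -0.45    -0.15     0.75]
Cofactors of I−A, C_ij = (−1)^(i+j)·(minor ij) (rows/columns in the sector order above):
  C_11 = (1.00)(0.75) − (-0.20)(-0.15) = 0.7200
  C_12 = −[(-0.15)(0.75) − (-0.20)(-0.45)] = 0.2025
  C_13 = (-0.15)(-0.15) − (1.00)(-0.45) = 0.4725
  C_21 = −[(-0.10)(0.75) − (-0.40)(-0.15)] = 0.1350
  C_22 = (1.00)(0.75) − (-0.40)(-0.45) = 0.5700
  C_23 = −[(1.00)(-0.15) − (-0.10)(-0.45)] = 0.1950
  C_31 = (-0.10)(-0.20) − (-0.40)(1.00) = 0.4200
  C_32 = −[(1.00)(-0.20) − (-0.40)(-0.15)] = 0.2600
  C_33 = (1.00)(1.00) − (-0.10)(-0.15) = 0.9850
det(I−A) = Σ_j (I−A)_1j·C_1j = (1.00)(0.7200) + (-0.10)(0.2025) + (-0.40)(0.4725) = 0.51075
adj(I−A) = Cᵀ =
  [ 0.7200   0.1350   0.4200]
  [ 0.2025   0.5700   0.2600]
  [ 0.4725   0.1950   0.9850]
(I − A)⁻¹ = adj(I−A) / det(I−A) ≈
  [   1.4097     0.2643     0.8223]
  [   0.3965     1.1160     0.5091]
  [   0.9251     0.3818     1.9285]
Δx = (I − A)⁻¹ Δd with Δd having +30 in the Gas component and 0 elsewhere.
So Δx_1 = L_11 · (+30), where L_11 = adj(I−A)_11 / det(I−A) = 0.7200 / 0.51075.
Δx_1 = 0.7200 × (+30) / 0.51075 = 21.60 / 0.51075 ≈ 42.3.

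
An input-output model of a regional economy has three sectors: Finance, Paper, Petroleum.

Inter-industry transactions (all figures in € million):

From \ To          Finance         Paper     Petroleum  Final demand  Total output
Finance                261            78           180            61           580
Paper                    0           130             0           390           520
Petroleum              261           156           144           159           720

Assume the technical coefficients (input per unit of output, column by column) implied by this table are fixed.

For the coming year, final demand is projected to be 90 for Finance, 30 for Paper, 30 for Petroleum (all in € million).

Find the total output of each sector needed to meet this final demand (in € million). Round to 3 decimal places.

Technical coefficients a_ij = z_ij / X_j:
  a_11 = 261/580 = 0.45, a_21 = 0/580 = 0.00, a_31 = 261/580 = 0.45
  a_12 = 78/520 = 0.15, a_22 = 130/520 = 0.25, a_32 = 156/520 = 0.30
  a_13 = 180/720 = 0.25, a_23 = 0/720 = 0.00, a_33 = 144/720 = 0.20
I − A =
  [   0.55    -0.15    -0.25]
  [   0.00     0.75     0.00]
  [  -0.45    -0.30     0.80]
Cofactors of I−A, C_ij = (−1)^(i+j)·(minor ij) (rows/columns in the sector order above):
  C_11 = (0.75)(0.80) − (0.00)(-0.30) = 0.6000
  C_12 = −[(0.00)(0.80) − (0.00)(-0.45)] = 0.0000
  C_13 = (0.00)(-0.30) − (0.75)(-0.45) = 0.3375
  C_21 = −[(-0.15)(0.80) − (-0.25)(-0.30)] = 0.1950
  C_22 = (0.55)(0.80) − (-0.25)(-0.45) = 0.3275
  C_23 = −[(0.55)(-0.30) − (-0.15)(-0.45)] = 0.2325
  C_31 = (-0.15)(0.00) − (-0.25)(0.75) = 0.1875
  C_32 = −[(0.55)(0.00) − (-0.25)(0.00)] = 0.0000
  C_33 = (0.55)(0.75) − (-0.15)(0.00) = 0.4125
det(I−A) = Σ_j (I−A)_1j·C_1j = (0.55)(0.6000) + (-0.15)(0.0000) + (-0.25)(0.3375) = 0.245625
adj(I−A) = Cᵀ =
  [ 0.6000   0.1950   0.1875]
  [ 0.0000   0.3275   0.0000]
  [ 0.3375   0.2325   0.4125]
(I − A)⁻¹ = adj(I−A) / det(I−A) ≈
  [   2.4427     0.7939     0.7634]
  [   0.0000     1.3333     0.0000]
  [   1.3740     0.9466     1.6794]
x = (I − A)⁻¹ d = adj(I−A)·d / det(I−A), with det(I−A) = 0.245625:
  x_1 = (0.6000·90 + 0.1950·30 + 0.1875·30) / 0.245625 = 65.475 / 0.245625 ≈ 266.565
  x_2 = (0.0000·90 + 0.3275·30 + 0.0000·30) / 0.245625 = 9.825 / 0.245625 = 40.000
  x_3 = (0.3375·90 + 0.2325·30 + 0.4125·30) / 0.245625 = 49.725 / 0.245625 ≈ 202.443

x_1 = 266.565, x_2 = 40.000, x_3 = 202.443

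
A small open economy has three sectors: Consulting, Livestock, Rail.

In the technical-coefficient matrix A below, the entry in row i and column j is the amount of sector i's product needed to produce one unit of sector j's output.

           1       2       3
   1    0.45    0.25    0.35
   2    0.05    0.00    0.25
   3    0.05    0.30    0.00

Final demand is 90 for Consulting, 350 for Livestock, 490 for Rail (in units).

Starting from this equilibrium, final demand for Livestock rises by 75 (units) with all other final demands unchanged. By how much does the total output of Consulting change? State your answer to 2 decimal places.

I − A =
  [   0.55    -0.25    -0.35]
  [  -0.05     1.00    -0.25]
  [  -0.05    -0.30     1.00]
Cofactors of I−A, C_ij = (−1)^(i+j)·(minor ij) (rows/columns in the sector order above):
  C_11 = (1.00)(1.00) − (-0.25)(-0.30) = 0.9250
  C_12 = −[(-0.05)(1.00) − (-0.25)(-0.05)] = 0.0625
  C_13 = (-0.05)(-0.30) − (1.00)(-0.05) = 0.0650
  C_21 = −[(-0.25)(1.00) − (-0.35)(-0.30)] = 0.3550
  C_22 = (0.55)(1.00) − (-0.35)(-0.05) = 0.5325
  C_23 = −[(0.55)(-0.30) − (-0.25)(-0.05)] = 0.1775
  C_31 = (-0.25)(-0.25) − (-0.35)(1.00) = 0.4125
  C_32 = −[(0.55)(-0.25) − (-0.35)(-0.05)] = 0.1550
  C_33 = (0.55)(1.00) − (-0.25)(-0.05) = 0.5375
det(I−A) = Σ_j (I−A)_1j·C_1j = (0.55)(0.9250) + (-0.25)(0.0625) + (-0.35)(0.0650) = 0.470375
adj(I−A) = Cᵀ =
  [ 0.9250   0.3550   0.4125]
  [ 0.0625   0.5325   0.1550]
  [ 0.0650   0.1775   0.5375]
(I − A)⁻¹ = adj(I−A) / det(I−A) ≈
  [   1.9665     0.7547     0.8770]
  [   0.1329     1.1321     0.3295]
  [   0.1382     0.3774     1.1427]
Δx = (I − A)⁻¹ Δd with Δd having +75 in the Livestock component and 0 elsewhere.
So Δx_1 = L_12 · (+75), where L_12 = adj(I−A)_12 / det(I−A) = 0.3550 / 0.470375.
Δx_1 = 0.3550 × (+75) / 0.470375 = 26.625 / 0.470375 ≈ 56.60.

Δx_1 = 56.60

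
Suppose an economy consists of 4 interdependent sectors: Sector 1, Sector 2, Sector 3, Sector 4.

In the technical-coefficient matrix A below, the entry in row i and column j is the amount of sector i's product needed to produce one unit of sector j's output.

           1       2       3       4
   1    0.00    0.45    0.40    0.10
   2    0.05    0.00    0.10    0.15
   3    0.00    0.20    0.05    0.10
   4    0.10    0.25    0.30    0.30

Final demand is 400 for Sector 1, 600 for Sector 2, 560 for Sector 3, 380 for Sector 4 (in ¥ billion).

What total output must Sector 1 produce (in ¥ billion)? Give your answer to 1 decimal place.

I − A =
  [   1.00    -0.45    -0.40    -0.10]
  [  -0.05     1.00    -0.10    -0.15]
  [   0.00    -0.20     0.95    -0.10]
  [  -0.10    -0.25    -0.30     0.70]
Compute the cofactors C_ij = (−1)^(i+j)·(3×3 minor ij) of I−A; the adjugate is their transpose:
adj(I−A) = Cᵀ =
  [ 0.573875   0.381500   0.349250   0.213625]
  [ 0.047000   0.621500   0.135500   0.159250]
  [ 0.021250   0.167500   0.628750   0.128750]
  [ 0.107875   0.348250   0.367750   0.904625]
det(I−A) = Σ_j (I−A)_1j·C_1j = (1.00)(0.573875) + (-0.45)(0.047000) + (-0.40)(0.021250) + (-0.10)(0.107875) = 0.5334375
(I − A)⁻¹ = adj(I−A) / det(I−A) ≈
  [   1.0758     0.7152     0.6547     0.4005]
  [   0.0881     1.1651     0.2540     0.2985]
  [   0.0398     0.3140     1.1787     0.2414]
  [   0.2022     0.6528     0.6894     1.6958]
x = (I − A)⁻¹ d = adj(I−A)·d / det(I−A), with det(I−A) = 0.5334375:
  x_1 = (0.573875·400 + 0.381500·600 + 0.349250·560 + 0.213625·380) / 0.5334375 = 735.2075 / 0.5334375 ≈ 1378.2
  x_2 = (0.047000·400 + 0.621500·600 + 0.135500·560 + 0.159250·380) / 0.5334375 = 528.095 / 0.5334375 ≈ 990.0
  x_3 = (0.021250·400 + 0.167500·600 + 0.628750·560 + 0.128750·380) / 0.5334375 = 510.025 / 0.5334375 ≈ 956.1
  x_4 = (0.107875·400 + 0.348250·600 + 0.367750·560 + 0.904625·380) / 0.5334375 = 801.7975 / 0.5334375 ≈ 1503.1

x_1 = 1378.2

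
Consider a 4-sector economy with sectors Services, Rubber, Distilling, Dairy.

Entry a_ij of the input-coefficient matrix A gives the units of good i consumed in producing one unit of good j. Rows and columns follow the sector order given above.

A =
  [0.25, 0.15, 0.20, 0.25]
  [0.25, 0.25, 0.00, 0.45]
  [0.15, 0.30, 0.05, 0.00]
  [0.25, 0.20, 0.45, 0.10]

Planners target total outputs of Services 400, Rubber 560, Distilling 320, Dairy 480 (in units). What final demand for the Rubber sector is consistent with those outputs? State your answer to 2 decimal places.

I − A =
  [   0.75    -0.15    -0.20    -0.25]
  [  -0.25     0.75     0.00    -0.45]
  [  -0.15    -0.30     0.95     0.00]
  [  -0.25    -0.20    -0.45     0.90]
d = (I − A) x:
  d_1 = (+0.75)·400 + (-0.15)·560 + (-0.20)·320 + (-0.25)·480 = 32.00
  d_2 = (-0.25)·400 + (+0.75)·560 + (+0.00)·320 + (-0.45)·480 = 104.00
  d_3 = (-0.15)·400 + (-0.30)·560 + (+0.95)·320 + (+0.00)·480 = 76.00
  d_4 = (-0.25)·400 + (-0.20)·560 + (-0.45)·320 + (+0.90)·480 = 76.00

d_2 = 104.00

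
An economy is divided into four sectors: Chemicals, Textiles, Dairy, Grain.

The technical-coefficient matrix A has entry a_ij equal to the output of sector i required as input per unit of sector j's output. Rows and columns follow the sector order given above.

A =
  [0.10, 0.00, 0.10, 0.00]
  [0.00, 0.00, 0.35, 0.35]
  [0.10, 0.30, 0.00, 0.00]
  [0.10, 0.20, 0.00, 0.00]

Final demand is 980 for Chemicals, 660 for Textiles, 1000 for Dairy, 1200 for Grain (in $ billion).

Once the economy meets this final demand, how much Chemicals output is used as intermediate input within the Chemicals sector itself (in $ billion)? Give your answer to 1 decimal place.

z_CC = 127.6

I − A =
  [   0.90     0.00    -0.10     0.00]
  [   0.00     1.00    -0.35    -0.35]
  [  -0.10    -0.30     1.00     0.00]
  [  -0.10    -0.20     0.00     1.00]
Compute the cofactors C_ij = (−1)^(i+j)·(3×3 minor ij) of I−A; the adjugate is their transpose:
adj(I−A) = Cᵀ =
  [ 0.8250   0.0300   0.0930   0.0105]
  [ 0.0700   0.8900   0.3185   0.3115]
  [ 0.1035   0.2700   0.8370   0.0945]
  [ 0.0965   0.1810   0.0730   0.7955]
det(I−A) = Σ_j (I−A)_1j·C_1j = (0.90)(0.8250) + (0.00)(0.0700) + (-0.10)(0.1035) + (0.00)(0.0965) = 0.73215
(I − A)⁻¹ = adj(I−A) / det(I−A) ≈
  [   1.1268     0.0410     0.1270     0.0143]
  [   0.0956     1.2156     0.4350     0.4255]
  [   0.1414     0.3688     1.1432     0.1291]
  [   0.1318     0.2472     0.0997     1.0865]
First solve x = (I − A)⁻¹ d = adj(I−A)·d / det(I−A); in particular x_C = (0.8250·980 + 0.0300·660 + 0.0930·1000 + 0.0105·1200) / 0.73215 = 933.90 / 0.73215 ≈ 1275.558.
Intermediate flow from C to C: z_CC = a_CC · x_C = 0.10 × 933.90 / 0.73215 = 93.39 / 0.73215 ≈ 127.6.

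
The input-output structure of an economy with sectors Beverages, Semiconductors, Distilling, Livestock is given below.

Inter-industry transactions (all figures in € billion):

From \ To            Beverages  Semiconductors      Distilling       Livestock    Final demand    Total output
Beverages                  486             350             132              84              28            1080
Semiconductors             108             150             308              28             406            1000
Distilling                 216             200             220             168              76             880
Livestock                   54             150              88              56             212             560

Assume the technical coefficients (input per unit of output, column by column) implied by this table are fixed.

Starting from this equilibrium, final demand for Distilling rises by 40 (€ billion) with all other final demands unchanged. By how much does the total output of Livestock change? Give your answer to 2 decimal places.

Δx_L = 20.60

Technical coefficients a_ij = z_ij / X_j:
  a_BB = 486/1080 = 0.45, a_SB = 108/1080 = 0.10, a_DB = 216/1080 = 0.20, a_LB = 54/1080 = 0.05
  a_BS = 350/1000 = 0.35, a_SS = 150/1000 = 0.15, a_DS = 200/1000 = 0.20, a_LS = 150/1000 = 0.15
  a_BD = 132/880 = 0.15, a_SD = 308/880 = 0.35, a_DD = 220/880 = 0.25, a_LD = 88/880 = 0.10
  a_BL = 84/560 = 0.15, a_SL = 28/560 = 0.05, a_DL = 168/560 = 0.30, a_LL = 56/560 = 0.10
I − A =
  [   0.55    -0.35    -0.15    -0.15]
  [  -0.10     0.85    -0.35    -0.05]
  [  -0.20    -0.20     0.75    -0.30]
  [  -0.05    -0.15    -0.10     0.90]
Compute the cofactors C_ij = (−1)^(i+j)·(3×3 minor ij) of I−A; the adjugate is their transpose:
adj(I−A) = Cᵀ =
  [ 0.462875   0.279375   0.246250   0.174750]
  [ 0.135625   0.316875   0.188750   0.103125]
  [ 0.187250   0.195000   0.375625   0.167250]
  [ 0.069125   0.090000   0.086875   0.232875]
det(I−A) = Σ_j (I−A)_1j·C_1j = (0.55)(0.462875) + (-0.35)(0.135625) + (-0.15)(0.187250) + (-0.15)(0.069125) = 0.16865625
(I − A)⁻¹ = adj(I−A) / det(I−A) ≈
  [   2.7445     1.6565     1.4601     1.0361]
  [   0.8042     1.8788     1.1191     0.6115]
  [   1.1102     1.1562     2.2272     0.9917]
  [   0.4099     0.5336     0.5151     1.3808]
Δx = (I − A)⁻¹ Δd with Δd having +40 in the Distilling component and 0 elsewhere.
So Δx_L = L_LD · (+40), where L_LD = adj(I−A)_LD / det(I−A) = 0.086875 / 0.16865625.
Δx_L = 0.086875 × (+40) / 0.16865625 = 3.475 / 0.16865625 ≈ 20.60.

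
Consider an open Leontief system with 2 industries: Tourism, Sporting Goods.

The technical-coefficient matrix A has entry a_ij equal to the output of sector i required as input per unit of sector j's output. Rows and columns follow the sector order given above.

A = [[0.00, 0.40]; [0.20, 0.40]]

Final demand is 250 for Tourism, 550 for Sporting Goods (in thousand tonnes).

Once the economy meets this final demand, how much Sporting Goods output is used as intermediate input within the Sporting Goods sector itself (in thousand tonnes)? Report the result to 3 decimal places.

I − A =
  [   1.00    -0.40]
  [  -0.20     0.60]
det(I−A) = (1.00)(0.60) − (-0.40)(-0.20) = 0.5200
adj(I−A) = [[0.60, 0.40], [0.20, 1.00]]
(I − A)⁻¹ = adj(I−A) / det(I−A) ≈
  [   1.1538     0.7692]
  [   0.3846     1.9231]
First solve x = (I − A)⁻¹ d = adj(I−A)·d / det(I−A); in particular x_2 = (0.20·250 + 1.00·550) / 0.5200 = 600.00 / 0.5200 ≈ 1153.84615.
Intermediate flow from 2 to 2: z_22 = a_22 · x_2 = 0.40 × 600.00 / 0.5200 = 240.00 / 0.5200 ≈ 461.538.

z_22 = 461.538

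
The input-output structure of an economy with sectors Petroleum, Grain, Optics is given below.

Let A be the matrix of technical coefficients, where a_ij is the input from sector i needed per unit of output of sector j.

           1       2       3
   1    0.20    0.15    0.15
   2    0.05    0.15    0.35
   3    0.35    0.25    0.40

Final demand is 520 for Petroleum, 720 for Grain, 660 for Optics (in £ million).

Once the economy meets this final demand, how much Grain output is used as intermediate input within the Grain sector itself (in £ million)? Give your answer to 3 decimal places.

z_22 = 322.113

I − A =
  [   0.80    -0.15    -0.15]
  [  -0.05     0.85    -0.35]
  [  -0.35    -0.25     0.60]
Cofactors of I−A, C_ij = (−1)^(i+j)·(minor ij) (rows/columns in the sector order above):
  C_11 = (0.85)(0.60) − (-0.35)(-0.25) = 0.4225
  C_12 = −[(-0.05)(0.60) − (-0.35)(-0.35)] = 0.1525
  C_13 = (-0.05)(-0.25) − (0.85)(-0.35) = 0.3100
  C_21 = −[(-0.15)(0.60) − (-0.15)(-0.25)] = 0.1275
  C_22 = (0.80)(0.60) − (-0.15)(-0.35) = 0.4275
  C_23 = −[(0.80)(-0.25) − (-0.15)(-0.35)] = 0.2525
  C_31 = (-0.15)(-0.35) − (-0.15)(0.85) = 0.1800
  C_32 = −[(0.80)(-0.35) − (-0.15)(-0.05)] = 0.2875
  C_33 = (0.80)(0.85) − (-0.15)(-0.05) = 0.6725
det(I−A) = Σ_j (I−A)_1j·C_1j = (0.80)(0.4225) + (-0.15)(0.1525) + (-0.15)(0.3100) = 0.268625
adj(I−A) = Cᵀ =
  [ 0.4225   0.1275   0.1800]
  [ 0.1525   0.4275   0.2875]
  [ 0.3100   0.2525   0.6725]
(I − A)⁻¹ = adj(I−A) / det(I−A) ≈
  [   1.5728     0.4746     0.6701]
  [   0.5677     1.5914     1.0703]
  [   1.1540     0.9400     2.5035]
First solve x = (I − A)⁻¹ d = adj(I−A)·d / det(I−A); in particular x_2 = (0.1525·520 + 0.4275·720 + 0.2875·660) / 0.268625 = 576.85 / 0.268625 ≈ 2147.41740.
Intermediate flow from 2 to 2: z_22 = a_22 · x_2 = 0.15 × 576.85 / 0.268625 = 86.5275 / 0.268625 ≈ 322.113.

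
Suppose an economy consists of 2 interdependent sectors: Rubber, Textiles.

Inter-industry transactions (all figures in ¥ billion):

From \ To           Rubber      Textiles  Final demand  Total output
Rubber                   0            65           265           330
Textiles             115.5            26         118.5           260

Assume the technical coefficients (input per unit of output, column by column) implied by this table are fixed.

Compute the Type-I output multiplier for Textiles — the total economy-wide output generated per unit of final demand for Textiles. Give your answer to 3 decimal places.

m_T = 1.538

Technical coefficients a_ij = z_ij / X_j:
  a_RR = 0/330 = 0.00, a_TR = 115.5/330 = 0.35
  a_RT = 65/260 = 0.25, a_TT = 26/260 = 0.10
I − A =
  [   1.00    -0.25]
  [  -0.35     0.90]
det(I−A) = (1.00)(0.90) − (-0.25)(-0.35) = 0.8125
adj(I−A) = [[0.90, 0.25], [0.35, 1.00]]
(I − A)⁻¹ = adj(I−A) / det(I−A) ≈
  [   1.1077     0.3077]
  [   0.4308     1.2308]
The output multiplier for sector j is the column-j sum of the Leontief inverse (I − A)⁻¹ = adj(I−A) / det(I−A).
Column T of adj(I−A): (0.25, 1.00); det(I−A) = 0.8125.
m_T = (0.25 + 1.00) / 0.8125 = 1.25 / 0.8125 ≈ 1.538.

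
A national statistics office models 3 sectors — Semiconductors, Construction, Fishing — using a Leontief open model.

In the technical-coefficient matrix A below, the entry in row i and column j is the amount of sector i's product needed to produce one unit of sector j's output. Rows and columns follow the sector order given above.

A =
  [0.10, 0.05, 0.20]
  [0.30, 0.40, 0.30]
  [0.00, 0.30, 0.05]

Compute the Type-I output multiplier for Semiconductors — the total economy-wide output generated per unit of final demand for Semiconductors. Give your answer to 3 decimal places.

I − A =
  [   0.90    -0.05    -0.20]
  [  -0.30     0.60    -0.30]
  [   0.00    -0.30     0.95]
Cofactors of I−A, C_ij = (−1)^(i+j)·(minor ij) (rows/columns in the sector order above):
  C_11 = (0.60)(0.95) − (-0.30)(-0.30) = 0.4800
  C_12 = −[(-0.30)(0.95) − (-0.30)(0.00)] = 0.2850
  C_13 = (-0.30)(-0.30) − (0.60)(0.00) = 0.0900
  C_21 = −[(-0.05)(0.95) − (-0.20)(-0.30)] = 0.1075
  C_22 = (0.90)(0.95) − (-0.20)(0.00) = 0.8550
  C_23 = −[(0.90)(-0.30) − (-0.05)(0.00)] = 0.2700
  C_31 = (-0.05)(-0.30) − (-0.20)(0.60) = 0.1350
  C_32 = −[(0.90)(-0.30) − (-0.20)(-0.30)] = 0.3300
  C_33 = (0.90)(0.60) − (-0.05)(-0.30) = 0.5250
det(I−A) = Σ_j (I−A)_1j·C_1j = (0.90)(0.4800) + (-0.05)(0.2850) + (-0.20)(0.0900) = 0.39975
adj(I−A) = Cᵀ =
  [ 0.4800   0.1075   0.1350]
  [ 0.2850   0.8550   0.3300]
  [ 0.0900   0.2700   0.5250]
(I − A)⁻¹ = adj(I−A) / det(I−A) ≈
  [   1.2008     0.2689     0.3377]
  [   0.7129     2.1388     0.8255]
  [   0.2251     0.6754     1.3133]
The output multiplier for sector j is the column-j sum of the Leontief inverse (I − A)⁻¹ = adj(I−A) / det(I−A).
Column S of adj(I−A): (0.4800, 0.2850, 0.0900); det(I−A) = 0.39975.
m_S = (0.4800 + 0.2850 + 0.0900) / 0.39975 = 0.855 / 0.39975 ≈ 2.139.

m_S = 2.139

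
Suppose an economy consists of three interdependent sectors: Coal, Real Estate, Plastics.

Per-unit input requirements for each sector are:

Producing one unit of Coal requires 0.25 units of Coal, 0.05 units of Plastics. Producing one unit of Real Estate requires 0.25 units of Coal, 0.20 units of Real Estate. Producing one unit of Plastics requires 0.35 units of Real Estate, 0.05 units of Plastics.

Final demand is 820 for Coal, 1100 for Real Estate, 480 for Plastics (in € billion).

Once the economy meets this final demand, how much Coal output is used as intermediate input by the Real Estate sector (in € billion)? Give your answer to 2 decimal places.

I − A =
  [   0.75    -0.25     0.00]
  [   0.00     0.80    -0.35]
  [  -0.05     0.00     0.95]
Cofactors of I−A, C_ij = (−1)^(i+j)·(minor ij) (rows/columns in the sector order above):
  C_11 = (0.80)(0.95) − (-0.35)(0.00) = 0.7600
  C_12 = −[(0.00)(0.95) − (-0.35)(-0.05)] = 0.0175
  C_13 = (0.00)(0.00) − (0.80)(-0.05) = 0.0400
  C_21 = −[(-0.25)(0.95) − (0.00)(0.00)] = 0.2375
  C_22 = (0.75)(0.95) − (0.00)(-0.05) = 0.7125
  C_23 = −[(0.75)(0.00) − (-0.25)(-0.05)] = 0.0125
  C_31 = (-0.25)(-0.35) − (0.00)(0.80) = 0.0875
  C_32 = −[(0.75)(-0.35) − (0.00)(0.00)] = 0.2625
  C_33 = (0.75)(0.80) − (-0.25)(0.00) = 0.6000
det(I−A) = Σ_j (I−A)_1j·C_1j = (0.75)(0.7600) + (-0.25)(0.0175) + (0.00)(0.0400) = 0.565625
adj(I−A) = Cᵀ =
  [ 0.7600   0.2375   0.0875]
  [ 0.0175   0.7125   0.2625]
  [ 0.0400   0.0125   0.6000]
(I − A)⁻¹ = adj(I−A) / det(I−A) ≈
  [   1.3436     0.4199     0.1547]
  [   0.0309     1.2597     0.4641]
  [   0.0707     0.0221     1.0608]
First solve x = (I − A)⁻¹ d = adj(I−A)·d / det(I−A); in particular x_R = (0.0175·820 + 0.7125·1100 + 0.2625·480) / 0.565625 = 924.10 / 0.565625 ≈ 1633.7680.
Intermediate flow from C to R: z_CR = a_CR · x_R = 0.25 × 924.10 / 0.565625 = 231.025 / 0.565625 ≈ 408.44.

z_CR = 408.44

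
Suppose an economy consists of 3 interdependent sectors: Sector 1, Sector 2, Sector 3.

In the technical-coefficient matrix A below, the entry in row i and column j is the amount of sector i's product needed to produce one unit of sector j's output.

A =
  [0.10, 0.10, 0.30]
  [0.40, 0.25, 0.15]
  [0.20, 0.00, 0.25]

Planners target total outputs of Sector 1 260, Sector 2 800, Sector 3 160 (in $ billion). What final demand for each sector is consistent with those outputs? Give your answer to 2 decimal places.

I − A =
  [   0.90    -0.10    -0.30]
  [  -0.40     0.75    -0.15]
  [  -0.20     0.00     0.75]
d = (I − A) x:
  d_1 = (+0.90)·260 + (-0.10)·800 + (-0.30)·160 = 106.00
  d_2 = (-0.40)·260 + (+0.75)·800 + (-0.15)·160 = 472.00
  d_3 = (-0.20)·260 + (+0.00)·800 + (+0.75)·160 = 68.00

d_1 = 106.00, d_2 = 472.00, d_3 = 68.00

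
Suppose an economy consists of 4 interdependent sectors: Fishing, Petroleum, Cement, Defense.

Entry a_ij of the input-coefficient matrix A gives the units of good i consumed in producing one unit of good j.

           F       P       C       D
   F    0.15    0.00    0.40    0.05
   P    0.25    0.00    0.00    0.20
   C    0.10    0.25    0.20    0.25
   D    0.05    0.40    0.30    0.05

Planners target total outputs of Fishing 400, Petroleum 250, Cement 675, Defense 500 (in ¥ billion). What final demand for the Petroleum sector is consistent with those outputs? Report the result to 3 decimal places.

I − A =
  [   0.85     0.00    -0.40    -0.05]
  [  -0.25     1.00     0.00    -0.20]
  [  -0.10    -0.25     0.80    -0.25]
  [  -0.05    -0.40    -0.30     0.95]
d = (I − A) x:
  d_F = (+0.85)·400 + (+0.00)·250 + (-0.40)·675 + (-0.05)·500 = 45.000
  d_P = (-0.25)·400 + (+1.00)·250 + (+0.00)·675 + (-0.20)·500 = 50.000
  d_C = (-0.10)·400 + (-0.25)·250 + (+0.80)·675 + (-0.25)·500 = 312.500
  d_D = (-0.05)·400 + (-0.40)·250 + (-0.30)·675 + (+0.95)·500 = 152.500

d_P = 50.000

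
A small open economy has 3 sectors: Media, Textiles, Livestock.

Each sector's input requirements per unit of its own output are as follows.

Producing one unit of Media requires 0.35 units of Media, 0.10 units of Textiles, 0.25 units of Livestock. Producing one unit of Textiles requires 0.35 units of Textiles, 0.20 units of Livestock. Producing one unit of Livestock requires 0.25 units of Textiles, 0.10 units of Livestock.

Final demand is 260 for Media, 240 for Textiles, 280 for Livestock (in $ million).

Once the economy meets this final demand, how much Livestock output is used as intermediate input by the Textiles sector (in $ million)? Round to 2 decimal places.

z_LT = 129.72

I − A =
  [   0.65     0.00     0.00]
  [  -0.10     0.65    -0.25]
  [  -0.25    -0.20     0.90]
Cofactors of I−A, C_ij = (−1)^(i+j)·(minor ij) (rows/columns in the sector order above):
  C_11 = (0.65)(0.90) − (-0.25)(-0.20) = 0.5350
  C_12 = −[(-0.10)(0.90) − (-0.25)(-0.25)] = 0.1525
  C_13 = (-0.10)(-0.20) − (0.65)(-0.25) = 0.1825
  C_21 = −[(0.00)(0.90) − (0.00)(-0.20)] = 0.0000
  C_22 = (0.65)(0.90) − (0.00)(-0.25) = 0.5850
  C_23 = −[(0.65)(-0.20) − (0.00)(-0.25)] = 0.1300
  C_31 = (0.00)(-0.25) − (0.00)(0.65) = 0.0000
  C_32 = −[(0.65)(-0.25) − (0.00)(-0.10)] = 0.1625
  C_33 = (0.65)(0.65) − (0.00)(-0.10) = 0.4225
det(I−A) = Σ_j (I−A)_1j·C_1j = (0.65)(0.5350) + (0.00)(0.1525) + (0.00)(0.1825) = 0.34775
adj(I−A) = Cᵀ =
  [ 0.5350   0.0000   0.0000]
  [ 0.1525   0.5850   0.1625]
  [ 0.1825   0.1300   0.4225]
(I − A)⁻¹ = adj(I−A) / det(I−A) ≈
  [   1.5385     0.0000     0.0000]
  [   0.4385     1.6822     0.4673]
  [   0.5248     0.3738     1.2150]
First solve x = (I − A)⁻¹ d = adj(I−A)·d / det(I−A); in particular x_T = (0.1525·260 + 0.5850·240 + 0.1625·280) / 0.34775 = 225.55 / 0.34775 ≈ 648.5981.
Intermediate flow from L to T: z_LT = a_LT · x_T = 0.20 × 225.55 / 0.34775 = 45.11 / 0.34775 ≈ 129.72.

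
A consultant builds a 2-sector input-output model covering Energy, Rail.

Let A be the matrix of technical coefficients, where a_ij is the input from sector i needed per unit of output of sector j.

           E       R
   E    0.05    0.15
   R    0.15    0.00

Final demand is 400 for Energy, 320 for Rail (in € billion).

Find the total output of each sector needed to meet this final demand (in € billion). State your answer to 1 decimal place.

x_E = 483.0, x_R = 392.5

I − A =
  [   0.95    -0.15]
  [  -0.15     1.00]
det(I−A) = (0.95)(1.00) − (-0.15)(-0.15) = 0.9275
adj(I−A) = [[1.00, 0.15], [0.15, 0.95]]
(I − A)⁻¹ = adj(I−A) / det(I−A) ≈
  [   1.0782     0.1617]
  [   0.1617     1.0243]
x = (I − A)⁻¹ d = adj(I−A)·d / det(I−A), with det(I−A) = 0.9275:
  x_E = (1.00·400 + 0.15·320) / 0.9275 = 448.00 / 0.9275 ≈ 483.0
  x_R = (0.15·400 + 0.95·320) / 0.9275 = 364.00 / 0.9275 ≈ 392.5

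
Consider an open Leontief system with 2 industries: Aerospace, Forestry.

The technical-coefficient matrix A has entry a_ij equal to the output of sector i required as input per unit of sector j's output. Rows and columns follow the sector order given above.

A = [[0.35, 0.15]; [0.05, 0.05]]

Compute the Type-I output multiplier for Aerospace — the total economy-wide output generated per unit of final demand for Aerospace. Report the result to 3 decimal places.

m_A = 1.639

I − A =
  [   0.65    -0.15]
  [  -0.05     0.95]
det(I−A) = (0.65)(0.95) − (-0.15)(-0.05) = 0.6100
adj(I−A) = [[0.95, 0.15], [0.05, 0.65]]
(I − A)⁻¹ = adj(I−A) / det(I−A) ≈
  [   1.5574     0.2459]
  [   0.0820     1.0656]
The output multiplier for sector j is the column-j sum of the Leontief inverse (I − A)⁻¹ = adj(I−A) / det(I−A).
Column A of adj(I−A): (0.95, 0.05); det(I−A) = 0.6100.
m_A = (0.95 + 0.05) / 0.6100 = 1.00 / 0.6100 ≈ 1.639.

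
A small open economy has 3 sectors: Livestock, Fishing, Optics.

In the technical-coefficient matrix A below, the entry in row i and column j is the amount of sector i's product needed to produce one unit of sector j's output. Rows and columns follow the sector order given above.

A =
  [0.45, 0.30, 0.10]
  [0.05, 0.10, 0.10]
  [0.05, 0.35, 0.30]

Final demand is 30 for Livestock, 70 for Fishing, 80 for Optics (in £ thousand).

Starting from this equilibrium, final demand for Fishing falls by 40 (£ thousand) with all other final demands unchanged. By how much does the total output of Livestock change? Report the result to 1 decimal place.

Δx_L = -31.7

I − A =
  [   0.55    -0.30    -0.10]
  [  -0.05     0.90    -0.10]
  [  -0.05    -0.35     0.70]
Cofactors of I−A, C_ij = (−1)^(i+j)·(minor ij) (rows/columns in the sector order above):
  C_11 = (0.90)(0.70) − (-0.10)(-0.35) = 0.5950
  C_12 = −[(-0.05)(0.70) − (-0.10)(-0.05)] = 0.0400
  C_13 = (-0.05)(-0.35) − (0.90)(-0.05) = 0.0625
  C_21 = −[(-0.30)(0.70) − (-0.10)(-0.35)] = 0.2450
  C_22 = (0.55)(0.70) − (-0.10)(-0.05) = 0.3800
  C_23 = −[(0.55)(-0.35) − (-0.30)(-0.05)] = 0.2075
  C_31 = (-0.30)(-0.10) − (-0.10)(0.90) = 0.1200
  C_32 = −[(0.55)(-0.10) − (-0.10)(-0.05)] = 0.0600
  C_33 = (0.55)(0.90) − (-0.30)(-0.05) = 0.4800
det(I−A) = Σ_j (I−A)_1j·C_1j = (0.55)(0.5950) + (-0.30)(0.0400) + (-0.10)(0.0625) = 0.3090
adj(I−A) = Cᵀ =
  [ 0.5950   0.2450   0.1200]
  [ 0.0400   0.3800   0.0600]
  [ 0.0625   0.2075   0.4800]
(I − A)⁻¹ = adj(I−A) / det(I−A) ≈
  [   1.9256     0.7929     0.3883]
  [   0.1294     1.2298     0.1942]
  [   0.2023     0.6715     1.5534]
Δx = (I − A)⁻¹ Δd with Δd having -40 in the Fishing component and 0 elsewhere.
So Δx_L = L_LF · (-40), where L_LF = adj(I−A)_LF / det(I−A) = 0.2450 / 0.3090.
Δx_L = 0.2450 × (-40) / 0.3090 = -9.80 / 0.3090 ≈ -31.7.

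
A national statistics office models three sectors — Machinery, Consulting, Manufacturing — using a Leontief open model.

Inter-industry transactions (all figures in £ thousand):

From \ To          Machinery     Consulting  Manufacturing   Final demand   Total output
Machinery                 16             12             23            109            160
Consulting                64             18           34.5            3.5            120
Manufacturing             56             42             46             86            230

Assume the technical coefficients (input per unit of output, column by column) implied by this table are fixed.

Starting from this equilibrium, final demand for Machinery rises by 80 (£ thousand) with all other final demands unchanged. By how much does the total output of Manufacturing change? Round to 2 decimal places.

Δx_3 = 72.35

Technical coefficients a_ij = z_ij / X_j:
  a_11 = 16/160 = 0.10, a_21 = 64/160 = 0.40, a_31 = 56/160 = 0.35
  a_12 = 12/120 = 0.10, a_22 = 18/120 = 0.15, a_32 = 42/120 = 0.35
  a_13 = 23/230 = 0.10, a_23 = 34.5/230 = 0.15, a_33 = 46/230 = 0.20
I − A =
  [   0.90    -0.10    -0.10]
  [  -0.40     0.85    -0.15]
  [  -0.35    -0.35     0.80]
Cofactors of I−A, C_ij = (−1)^(i+j)·(minor ij) (rows/columns in the sector order above):
  C_11 = (0.85)(0.80) − (-0.15)(-0.35) = 0.6275
  C_12 = −[(-0.40)(0.80) − (-0.15)(-0.35)] = 0.3725
  C_13 = (-0.40)(-0.35) − (0.85)(-0.35) = 0.4375
  C_21 = −[(-0.10)(0.80) − (-0.10)(-0.35)] = 0.1150
  C_22 = (0.90)(0.80) − (-0.10)(-0.35) = 0.6850
  C_23 = −[(0.90)(-0.35) − (-0.10)(-0.35)] = 0.3500
  C_31 = (-0.10)(-0.15) − (-0.10)(0.85) = 0.1000
  C_32 = −[(0.90)(-0.15) − (-0.10)(-0.40)] = 0.1750
  C_33 = (0.90)(0.85) − (-0.10)(-0.40) = 0.7250
det(I−A) = Σ_j (I−A)_1j·C_1j = (0.90)(0.6275) + (-0.10)(0.3725) + (-0.10)(0.4375) = 0.48375
adj(I−A) = Cᵀ =
  [ 0.6275   0.1150   0.1000]
  [ 0.3725   0.6850   0.1750]
  [ 0.4375   0.3500   0.7250]
(I − A)⁻¹ = adj(I−A) / det(I−A) ≈
  [   1.2972     0.2377     0.2067]
  [   0.7700     1.4160     0.3618]
  [   0.9044     0.7235     1.4987]
Δx = (I − A)⁻¹ Δd with Δd having +80 in the Machinery component and 0 elsewhere.
So Δx_3 = L_31 · (+80), where L_31 = adj(I−A)_31 / det(I−A) = 0.4375 / 0.48375.
Δx_3 = 0.4375 × (+80) / 0.48375 = 35.00 / 0.48375 ≈ 72.35.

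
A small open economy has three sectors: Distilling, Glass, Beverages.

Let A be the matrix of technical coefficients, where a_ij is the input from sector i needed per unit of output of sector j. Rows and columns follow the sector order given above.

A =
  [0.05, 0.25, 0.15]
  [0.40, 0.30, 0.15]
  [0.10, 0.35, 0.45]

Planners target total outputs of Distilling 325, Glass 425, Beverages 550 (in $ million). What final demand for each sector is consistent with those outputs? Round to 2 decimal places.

I − A =
  [   0.95    -0.25    -0.15]
  [  -0.40     0.70    -0.15]
  [  -0.10    -0.35     0.55]
d = (I − A) x:
  d_1 = (+0.95)·325 + (-0.25)·425 + (-0.15)·550 = 120.00
  d_2 = (-0.40)·325 + (+0.70)·425 + (-0.15)·550 = 85.00
  d_3 = (-0.10)·325 + (-0.35)·425 + (+0.55)·550 = 121.25

d_1 = 120.00, d_2 = 85.00, d_3 = 121.25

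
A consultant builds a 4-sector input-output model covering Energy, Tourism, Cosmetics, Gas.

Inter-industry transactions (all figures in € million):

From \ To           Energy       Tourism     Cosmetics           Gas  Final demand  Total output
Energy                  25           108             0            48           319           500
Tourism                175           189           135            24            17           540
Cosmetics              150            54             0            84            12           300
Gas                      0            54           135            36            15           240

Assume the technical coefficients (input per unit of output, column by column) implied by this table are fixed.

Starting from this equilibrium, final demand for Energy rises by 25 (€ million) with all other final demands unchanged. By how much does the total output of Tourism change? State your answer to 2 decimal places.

Δx_2 = 35.91

Technical coefficients a_ij = z_ij / X_j:
  a_11 = 25/500 = 0.05, a_21 = 175/500 = 0.35, a_31 = 150/500 = 0.30, a_41 = 0/500 = 0.00
  a_12 = 108/540 = 0.20, a_22 = 189/540 = 0.35, a_32 = 54/540 = 0.10, a_42 = 54/540 = 0.10
  a_13 = 0/300 = 0.00, a_23 = 135/300 = 0.45, a_33 = 0/300 = 0.00, a_43 = 135/300 = 0.45
  a_14 = 48/240 = 0.20, a_24 = 24/240 = 0.10, a_34 = 84/240 = 0.35, a_44 = 36/240 = 0.15
I − A =
  [   0.95    -0.20     0.00    -0.20]
  [  -0.35     0.65    -0.45    -0.10]
  [  -0.30    -0.10     1.00    -0.35]
  [   0.00    -0.10    -0.45     0.85]
Compute the cofactors C_ij = (−1)^(i+j)·(3×3 minor ij) of I−A; the adjugate is their transpose:
adj(I−A) = Cᵀ =
  [ 0.381625   0.167500   0.153000   0.172500]
  [ 0.370625   0.630875   0.437625   0.341625]
  [ 0.204750   0.171000   0.448875   0.253125]
  [ 0.152000   0.164750   0.289125   0.477750]
det(I−A) = Σ_j (I−A)_1j·C_1j = (0.95)(0.381625) + (-0.20)(0.370625) + (0.00)(0.204750) + (-0.20)(0.152000) = 0.25801875
(I − A)⁻¹ = adj(I−A) / det(I−A) ≈
  [   1.4791     0.6492     0.5930     0.6686]
  [   1.4364     2.4451     1.6961     1.3240]
  [   0.7935     0.6627     1.7397     0.9810]
  [   0.5891     0.6385     1.1206     1.8516]
Δx = (I − A)⁻¹ Δd with Δd having +25 in the Energy component and 0 elsewhere.
So Δx_2 = L_21 · (+25), where L_21 = adj(I−A)_21 / det(I−A) = 0.370625 / 0.25801875.
Δx_2 = 0.370625 × (+25) / 0.25801875 = 9.265625 / 0.25801875 ≈ 35.91.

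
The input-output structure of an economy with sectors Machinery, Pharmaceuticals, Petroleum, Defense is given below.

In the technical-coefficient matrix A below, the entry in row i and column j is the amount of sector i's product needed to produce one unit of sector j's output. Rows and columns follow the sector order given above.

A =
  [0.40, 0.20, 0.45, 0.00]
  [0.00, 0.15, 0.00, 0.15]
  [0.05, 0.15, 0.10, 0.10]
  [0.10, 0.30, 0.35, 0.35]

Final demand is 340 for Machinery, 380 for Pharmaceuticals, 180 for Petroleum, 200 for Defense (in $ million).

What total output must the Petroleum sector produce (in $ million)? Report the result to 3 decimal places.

I − A =
  [   0.60    -0.20    -0.45     0.00]
  [   0.00     0.85     0.00    -0.15]
  [  -0.05    -0.15     0.90    -0.10]
  [  -0.10    -0.30    -0.35     0.65]
Compute the cofactors C_ij = (−1)^(i+j)·(3×3 minor ij) of I−A; the adjugate is their transpose:
adj(I−A) = Cᵀ =
  [ 0.419125   0.167375   0.238875   0.075375]
  [ 0.016125   0.310875   0.038250   0.077625]
  [ 0.036125   0.085000   0.301500   0.066000]
  [ 0.091375   0.215000   0.216750   0.439875]
det(I−A) = Σ_j (I−A)_1j·C_1j = (0.60)(0.419125) + (-0.20)(0.016125) + (-0.45)(0.036125) + (0.00)(0.091375) = 0.23199375
(I − A)⁻¹ = adj(I−A) / det(I−A) ≈
  [   1.8066     0.7215     1.0297     0.3249]
  [   0.0695     1.3400     0.1649     0.3346]
  [   0.1557     0.3664     1.2996     0.2845]
  [   0.3939     0.9267     0.9343     1.8961]
x = (I − A)⁻¹ d = adj(I−A)·d / det(I−A), with det(I−A) = 0.23199375:
  x_1 = (0.419125·340 + 0.167375·380 + 0.238875·180 + 0.075375·200) / 0.23199375 = 264.1775 / 0.23199375 ≈ 1138.727
  x_2 = (0.016125·340 + 0.310875·380 + 0.038250·180 + 0.077625·200) / 0.23199375 = 146.025 / 0.23199375 ≈ 629.435
  x_3 = (0.036125·340 + 0.085000·380 + 0.301500·180 + 0.066000·200) / 0.23199375 = 112.0525 / 0.23199375 ≈ 482.998
  x_4 = (0.091375·340 + 0.215000·380 + 0.216750·180 + 0.439875·200) / 0.23199375 = 239.7575 / 0.23199375 ≈ 1033.465

x_3 = 482.998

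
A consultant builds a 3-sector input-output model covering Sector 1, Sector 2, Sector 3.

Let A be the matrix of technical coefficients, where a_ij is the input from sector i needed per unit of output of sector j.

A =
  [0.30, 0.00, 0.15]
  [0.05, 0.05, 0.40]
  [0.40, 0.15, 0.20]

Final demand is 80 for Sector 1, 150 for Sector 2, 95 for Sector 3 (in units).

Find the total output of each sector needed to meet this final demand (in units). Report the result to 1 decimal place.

x_1 = 168.8, x_2 = 274.0, x_3 = 254.5

I − A =
  [   0.70     0.00    -0.15]
  [  -0.05     0.95    -0.40]
  [  -0.40    -0.15     0.80]
Cofactors of I−A, C_ij = (−1)^(i+j)·(minor ij) (rows/columns in the sector order above):
  C_11 = (0.95)(0.80) − (-0.40)(-0.15) = 0.7000
  C_12 = −[(-0.05)(0.80) − (-0.40)(-0.40)] = 0.2000
  C_13 = (-0.05)(-0.15) − (0.95)(-0.40) = 0.3875
  C_21 = −[(0.00)(0.80) − (-0.15)(-0.15)] = 0.0225
  C_22 = (0.70)(0.80) − (-0.15)(-0.40) = 0.5000
  C_23 = −[(0.70)(-0.15) − (0.00)(-0.40)] = 0.1050
  C_31 = (0.00)(-0.40) − (-0.15)(0.95) = 0.1425
  C_32 = −[(0.70)(-0.40) − (-0.15)(-0.05)] = 0.2875
  C_33 = (0.70)(0.95) − (0.00)(-0.05) = 0.6650
det(I−A) = Σ_j (I−A)_1j·C_1j = (0.70)(0.7000) + (0.00)(0.2000) + (-0.15)(0.3875) = 0.431875
adj(I−A) = Cᵀ =
  [ 0.7000   0.0225   0.1425]
  [ 0.2000   0.5000   0.2875]
  [ 0.3875   0.1050   0.6650]
(I − A)⁻¹ = adj(I−A) / det(I−A) ≈
  [   1.6208     0.0521     0.3300]
  [   0.4631     1.1577     0.6657]
  [   0.8973     0.2431     1.5398]
x = (I − A)⁻¹ d = adj(I−A)·d / det(I−A), with det(I−A) = 0.431875:
  x_1 = (0.7000·80 + 0.0225·150 + 0.1425·95) / 0.431875 = 72.9125 / 0.431875 ≈ 168.8
  x_2 = (0.2000·80 + 0.5000·150 + 0.2875·95) / 0.431875 = 118.3125 / 0.431875 ≈ 274.0
  x_3 = (0.3875·80 + 0.1050·150 + 0.6650·95) / 0.431875 = 109.925 / 0.431875 ≈ 254.5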